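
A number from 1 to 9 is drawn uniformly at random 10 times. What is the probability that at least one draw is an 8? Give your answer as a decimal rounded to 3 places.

0.692

P(no draw is an 8) = (8/9)^10 ≈ 0.308.
P(at least one) = 1 − 0.308 = 0.692.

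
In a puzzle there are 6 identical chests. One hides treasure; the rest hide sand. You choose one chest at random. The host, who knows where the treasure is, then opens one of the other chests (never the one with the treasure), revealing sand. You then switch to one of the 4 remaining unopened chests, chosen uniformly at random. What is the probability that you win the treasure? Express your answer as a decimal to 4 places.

0.2083

Your original chest holds the treasure with probability 1/6, so the other 5 collectively hold it with probability 5/6.
The host can always find an empty chest to open, so this doesn't change that 5/6; it is now spread over the 4 remaining unopened chests.
P(win by switching) = (5/6) · (1/4) = 5/24 ≈ 0.2083.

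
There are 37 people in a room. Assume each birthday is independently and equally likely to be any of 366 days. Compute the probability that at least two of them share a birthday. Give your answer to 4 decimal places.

0.8479

It's easier to compute the probability that all 37 are distinct.
P(all distinct) = 366/366 · 365/366 · ··· · 330/366 ≈ 0.1521.
So the probability of at least one match is 1 − 0.1521 = 0.8479.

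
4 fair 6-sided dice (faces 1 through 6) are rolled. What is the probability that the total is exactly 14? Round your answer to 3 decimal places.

There are 6^4 = 1296 equally likely outcomes.
The number of ordered 4-tuples from {1,…,6} summing to 14 is 146.
P(sum = 14) = 146/1296 = 73/648 ≈ 0.113.

0.113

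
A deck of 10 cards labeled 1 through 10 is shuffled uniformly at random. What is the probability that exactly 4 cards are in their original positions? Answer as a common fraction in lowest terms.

Choose which 4 of the 10 are fixed: C(10,4) = 210 ways.
The remaining 6 must have no fixed point: D(6) = 265.
P = 210·265/3628800 = 53/3456.

53/3456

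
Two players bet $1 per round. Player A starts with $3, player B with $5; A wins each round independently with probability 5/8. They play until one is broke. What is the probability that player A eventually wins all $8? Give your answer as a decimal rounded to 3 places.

0.797

Let r = q/p = (3/8)/(5/8) = 3/5. The recurrence P(i) = p·P(i+1) + q·P(i−1) with P(0)=0, P(8)=1 gives P(i) = (1 − r^i)/(1 − r^8).
P(3) = (1 − (3/5)^3) / (1 − (3/5)^8) = 153125/192032 ≈ 0.797.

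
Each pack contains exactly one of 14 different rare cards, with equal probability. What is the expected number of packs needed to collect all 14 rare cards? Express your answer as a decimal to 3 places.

After i distinct types are collected, each trial gives a new one with probability (14−i)/14, so the expected wait for the next new type is 14/(14−i).
E = 14/14 + 14/13 + 14/12 + 14/11 + 14/10 + 14/9 + 14/8 + 14/7 + 14/6 + 14/5 + 14/4 + 14/3 + 14/2 + 14/1 = 1171733/25740 ≈ 45.522.

45.522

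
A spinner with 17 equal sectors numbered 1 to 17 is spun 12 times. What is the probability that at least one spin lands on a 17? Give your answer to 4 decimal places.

0.5169

P(no spin lands on a 17) = (16/17)^12 ≈ 0.4831.
P(at least one) = 1 − 0.4831 = 0.5169.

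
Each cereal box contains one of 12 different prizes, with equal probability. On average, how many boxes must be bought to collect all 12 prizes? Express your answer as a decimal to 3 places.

37.239

After i distinct types are collected, each trial gives a new one with probability (12−i)/12, so the expected wait for the next new type is 12/(12−i).
E = 12/12 + 12/11 + 12/10 + 12/9 + 12/8 + 12/7 + 12/6 + 12/5 + 12/4 + 12/3 + 12/2 + 12/1 = 86021/2310 ≈ 37.239.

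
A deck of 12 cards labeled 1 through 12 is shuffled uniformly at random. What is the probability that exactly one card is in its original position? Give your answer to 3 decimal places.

0.368

Choose which one is fixed: C(12,1) = 12 ways.
The remaining 11 must have no fixed point: D(11) = 14684570.
P = 12·14684570/479001600 = 1468457/3991680 ≈ 0.368.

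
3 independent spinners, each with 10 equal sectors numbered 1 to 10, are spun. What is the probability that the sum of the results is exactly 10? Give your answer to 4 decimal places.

0.0360

There are 10^3 = 1000 equally likely outcomes.
The number of ordered 3-tuples from {1,…,10} summing to 10 is 36.
P(sum = 10) = 36/1000 = 9/250 ≈ 0.0360.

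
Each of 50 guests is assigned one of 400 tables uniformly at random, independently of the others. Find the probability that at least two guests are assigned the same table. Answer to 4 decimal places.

It's easier to compute the probability that all 50 are distinct.
P(all distinct) = 400/400 · 399/400 · ··· · 351/400 ≈ 0.0409.
So the probability of at least one match is 1 − 0.0409 = 0.9591.

0.9591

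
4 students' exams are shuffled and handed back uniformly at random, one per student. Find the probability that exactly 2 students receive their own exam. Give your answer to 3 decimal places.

Choose which 2 of the 4 are fixed: C(4,2) = 6 ways.
The remaining 2 must have no fixed point: D(2) = 1.
P = 6·1/24 = 1/4 ≈ 0.250.

0.250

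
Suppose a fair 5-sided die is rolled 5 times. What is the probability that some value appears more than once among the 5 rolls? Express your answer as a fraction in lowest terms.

601/625

P(all 5 different) = 5/5 · 4/5 · ··· · 1/5 = 24/625.
P(at least two equal) = 1 − 24/625 = 601/625.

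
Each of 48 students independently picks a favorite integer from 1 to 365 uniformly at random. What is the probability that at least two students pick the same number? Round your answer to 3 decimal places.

It's easier to compute the probability that all 48 are distinct.
P(all distinct) = 365/365 · 364/365 · ··· · 318/365 ≈ 0.039.
So the probability of at least one match is 1 − 0.039 = 0.961.

0.961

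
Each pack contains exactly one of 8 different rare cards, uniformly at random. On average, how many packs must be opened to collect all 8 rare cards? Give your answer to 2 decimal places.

21.74

After i distinct types are collected, each trial gives a new one with probability (8−i)/8, so the expected wait for the next new type is 8/(8−i).
E = 8/8 + 8/7 + 8/6 + 8/5 + 8/4 + 8/3 + 8/2 + 8/1 = 761/35 ≈ 21.74.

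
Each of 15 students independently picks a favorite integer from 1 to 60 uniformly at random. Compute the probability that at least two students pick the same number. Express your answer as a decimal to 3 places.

It's easier to compute the probability that all 15 are distinct.
P(all distinct) = 60/60 · 59/60 · ··· · 46/60 ≈ 0.148.
So the probability of at least one match is 1 − 0.148 = 0.852.

0.852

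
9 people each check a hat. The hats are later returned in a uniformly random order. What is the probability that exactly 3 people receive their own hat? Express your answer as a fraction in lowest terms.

53/864

Choose which 3 of the 9 are fixed: C(9,3) = 84 ways.
The remaining 6 must have no fixed point: D(6) = 265.
P = 84·265/362880 = 53/864.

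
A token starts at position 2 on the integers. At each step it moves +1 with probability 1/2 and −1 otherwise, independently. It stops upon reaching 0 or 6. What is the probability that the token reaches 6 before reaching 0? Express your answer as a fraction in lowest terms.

With a fair step, P(i) = ½P(i−1) + ½P(i+1) with P(0)=0, P(6)=1 has the linear solution P(i) = i/6.
P(2) = 2/6 = 1/3.

1/3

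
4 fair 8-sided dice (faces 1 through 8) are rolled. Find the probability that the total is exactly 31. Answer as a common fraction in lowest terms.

There are 8^4 = 4096 equally likely outcomes.
The number of ordered 4-tuples from {1,…,8} summing to 31 is 4.
P(sum = 31) = 4/4096 = 1/1024.

1/1024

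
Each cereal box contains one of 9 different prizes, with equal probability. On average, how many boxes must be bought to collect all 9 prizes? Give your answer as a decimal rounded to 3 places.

After i distinct types are collected, each trial gives a new one with probability (9−i)/9, so the expected wait for the next new type is 9/(9−i).
E = 9/9 + 9/8 + 9/7 + 9/6 + 9/5 + 9/4 + 9/3 + 9/2 + 9/1 = 7129/280 ≈ 25.461.

25.461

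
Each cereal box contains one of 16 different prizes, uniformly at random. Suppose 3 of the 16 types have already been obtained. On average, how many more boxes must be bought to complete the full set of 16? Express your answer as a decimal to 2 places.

Starting from 3 distinct types, each trial gives a new one with probability (16−i)/16 when i types are held, so the wait for the next new type is 16/(16−i).
E = 16/13 + 16/12 + 16/11 + 16/10 + 16/9 + 16/8 + 16/7 + 16/6 + 16/5 + 16/4 + 16/3 + 16/2 + 16/1 = 2291986/45045 ≈ 50.88.

50.88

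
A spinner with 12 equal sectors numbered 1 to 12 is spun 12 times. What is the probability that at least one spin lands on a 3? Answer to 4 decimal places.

0.6480

P(no spin lands on a 3) = (11/12)^12 ≈ 0.3520.
P(at least one) = 1 − 0.3520 = 0.6480.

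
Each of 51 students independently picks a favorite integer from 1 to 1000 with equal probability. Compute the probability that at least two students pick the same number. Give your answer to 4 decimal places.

0.7267

It's easier to compute the probability that all 51 are distinct.
P(all distinct) = 1000/1000 · 999/1000 · ··· · 950/1000 ≈ 0.2733.
So the probability of at least one match is 1 − 0.2733 = 0.7267.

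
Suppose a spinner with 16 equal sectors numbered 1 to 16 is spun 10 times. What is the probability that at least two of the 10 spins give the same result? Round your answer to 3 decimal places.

P(all 10 different) = 16/16 · 15/16 · ··· · 7/16 ≈ 0.026.
P(at least two equal) = 1 − 0.026 = 0.974.

0.974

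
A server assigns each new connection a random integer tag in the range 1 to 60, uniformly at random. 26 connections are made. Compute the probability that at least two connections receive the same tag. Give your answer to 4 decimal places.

It's easier to compute the probability that all 26 are distinct.
P(all distinct) = 60/60 · 59/60 · ··· · 35/60 ≈ 0.0017.
So the probability of at least one match is 1 − 0.0017 = 0.9983.

0.9983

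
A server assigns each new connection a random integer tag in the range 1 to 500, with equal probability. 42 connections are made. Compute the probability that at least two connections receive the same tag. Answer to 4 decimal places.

0.8300

It's easier to compute the probability that all 42 are distinct.
P(all distinct) = 500/500 · 499/500 · ··· · 459/500 ≈ 0.1700.
So the probability of at least one match is 1 − 0.1700 = 0.8300.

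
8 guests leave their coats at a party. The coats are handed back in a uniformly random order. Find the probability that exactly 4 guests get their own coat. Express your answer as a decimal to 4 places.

Choose which 4 of the 8 are fixed: C(8,4) = 70 ways.
The remaining 4 must have no fixed point: D(4) = 9.
P = 70·9/40320 = 1/64 ≈ 0.0156.

0.0156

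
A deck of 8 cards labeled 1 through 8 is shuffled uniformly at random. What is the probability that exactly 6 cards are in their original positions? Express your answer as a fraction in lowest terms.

Choose which 6 of the 8 are fixed: C(8,6) = 28 ways.
The remaining 2 must have no fixed point: D(2) = 1.
P = 28·1/40320 = 1/1440.

1/1440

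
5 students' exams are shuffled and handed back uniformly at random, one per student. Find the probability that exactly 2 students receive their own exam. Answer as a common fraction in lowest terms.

1/6

Choose which 2 of the 5 are fixed: C(5,2) = 10 ways.
The remaining 3 must have no fixed point: D(3) = 2.
P = 10·2/120 = 1/6.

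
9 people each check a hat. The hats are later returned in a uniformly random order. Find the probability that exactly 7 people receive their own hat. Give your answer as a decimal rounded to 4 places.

Choose which 7 of the 9 are fixed: C(9,7) = 36 ways.
The remaining 2 must have no fixed point: D(2) = 1.
P = 36·1/362880 = 1/10080 ≈ 0.0001.

0.0001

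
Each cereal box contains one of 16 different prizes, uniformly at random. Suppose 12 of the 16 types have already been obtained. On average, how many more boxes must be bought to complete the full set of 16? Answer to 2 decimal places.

Starting from 12 distinct types, each trial gives a new one with probability (16−i)/16 when i types are held, so the wait for the next new type is 16/(16−i).
E = 16/4 + 16/3 + 16/2 + 16/1 = 100/3 ≈ 33.33.

33.33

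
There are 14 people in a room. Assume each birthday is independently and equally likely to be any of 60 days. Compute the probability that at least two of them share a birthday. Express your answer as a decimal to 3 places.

It's easier to compute the probability that all 14 are distinct.
P(all distinct) = 60/60 · 59/60 · ··· · 47/60 ≈ 0.193.
So the probability of at least one match is 1 − 0.193 = 0.807.

0.807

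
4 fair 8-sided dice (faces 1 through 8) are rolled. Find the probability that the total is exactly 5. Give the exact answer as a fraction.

1/1024

There are 8^4 = 4096 equally likely outcomes.
The number of ordered 4-tuples from {1,…,8} summing to 5 is 4.
P(sum = 5) = 4/4096 = 1/1024.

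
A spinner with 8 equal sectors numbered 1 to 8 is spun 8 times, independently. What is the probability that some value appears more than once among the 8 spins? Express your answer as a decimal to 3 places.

P(all 8 different) = 8/8 · 7/8 · ··· · 1/8 ≈ 0.002.
P(at least two equal) = 1 − 0.002 = 0.998.

0.998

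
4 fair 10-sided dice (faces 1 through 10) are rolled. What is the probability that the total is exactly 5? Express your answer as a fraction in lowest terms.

There are 10^4 = 10000 equally likely outcomes.
The number of ordered 4-tuples from {1,…,10} summing to 5 is 4.
P(sum = 5) = 4/10000 = 1/2500.

1/2500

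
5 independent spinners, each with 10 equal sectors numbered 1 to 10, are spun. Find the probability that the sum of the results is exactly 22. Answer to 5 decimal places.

There are 10^5 = 100000 equally likely outcomes.
The number of ordered 5-tuples from {1,…,10} summing to 22 is 4335.
P(sum = 22) = 4335/100000 = 867/20000 ≈ 0.04335.

0.04335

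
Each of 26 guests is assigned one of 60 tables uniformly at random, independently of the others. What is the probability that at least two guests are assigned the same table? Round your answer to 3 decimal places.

0.998

It's easier to compute the probability that all 26 are distinct.
P(all distinct) = 60/60 · 59/60 · ··· · 35/60 ≈ 0.002.
So the probability of at least one match is 1 − 0.002 = 0.998.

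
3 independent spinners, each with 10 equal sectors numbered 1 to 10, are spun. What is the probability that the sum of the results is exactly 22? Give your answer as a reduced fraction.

9/200

There are 10^3 = 1000 equally likely outcomes.
The number of ordered 3-tuples from {1,…,10} summing to 22 is 45.
P(sum = 22) = 45/1000 = 9/200.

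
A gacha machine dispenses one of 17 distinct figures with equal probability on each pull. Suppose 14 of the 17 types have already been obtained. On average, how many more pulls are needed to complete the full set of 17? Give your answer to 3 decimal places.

31.167

Starting from 14 distinct types, each trial gives a new one with probability (17−i)/17 when i types are held, so the wait for the next new type is 17/(17−i).
E = 17/3 + 17/2 + 17/1 = 187/6 ≈ 31.167.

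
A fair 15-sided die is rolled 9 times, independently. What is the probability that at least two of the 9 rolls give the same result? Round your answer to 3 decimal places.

P(all 9 different) = 15/15 · 14/15 · ··· · 7/15 ≈ 0.047.
P(at least two equal) = 1 − 0.047 = 0.953.

0.953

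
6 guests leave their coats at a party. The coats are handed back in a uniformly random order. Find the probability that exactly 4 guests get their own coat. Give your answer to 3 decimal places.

Choose which 4 of the 6 are fixed: C(6,4) = 15 ways.
The remaining 2 must have no fixed point: D(2) = 1.
P = 15·1/720 = 1/48 ≈ 0.021.

0.021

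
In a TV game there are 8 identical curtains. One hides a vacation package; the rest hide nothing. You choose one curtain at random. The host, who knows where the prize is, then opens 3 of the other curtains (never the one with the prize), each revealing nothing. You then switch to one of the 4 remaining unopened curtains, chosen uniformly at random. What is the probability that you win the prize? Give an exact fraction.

Your original curtain holds the prize with probability 1/8, so the other 7 collectively hold it with probability 7/8.
The host can always find 3 empty curtains to open, so the reveals don't change that 7/8; it is now spread over the 4 remaining unopened curtains.
P(win by switching) = (7/8) · (1/4) = 7/32.

7/32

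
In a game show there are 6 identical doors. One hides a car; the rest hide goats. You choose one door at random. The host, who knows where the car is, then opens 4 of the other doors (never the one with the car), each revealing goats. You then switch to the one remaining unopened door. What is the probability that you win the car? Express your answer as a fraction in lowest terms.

Your original door holds the car with probability 1/6, so the other 5 collectively hold it with probability 5/6.
The host can always find 4 empty doors to open, so the reveals don't change that 5/6; it is now spread over the 1 remaining unopened door.
P(win by switching) = (5/6) · (1/1) = 5/6.

5/6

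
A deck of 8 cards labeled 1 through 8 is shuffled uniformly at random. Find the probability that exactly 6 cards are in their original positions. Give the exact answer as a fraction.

1/1440

Choose which 6 of the 8 are fixed: C(8,6) = 28 ways.
The remaining 2 must have no fixed point: D(2) = 1.
P = 28·1/40320 = 1/1440.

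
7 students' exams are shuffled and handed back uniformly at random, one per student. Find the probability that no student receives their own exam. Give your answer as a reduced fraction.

This is the derangement probability: permutations of 7 with no fixed point.
D(7) = 7! · (1 − 1/1! + 1/2! − ··· + (−1)^7/7!) = 1854.
P = 1854/5040 = 103/280.

103/280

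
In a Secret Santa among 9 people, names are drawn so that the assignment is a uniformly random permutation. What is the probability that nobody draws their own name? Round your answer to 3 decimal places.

0.368

This is the derangement probability: permutations of 9 with no fixed point.
D(9) = 9! · (1 − 1/1! + 1/2! − ··· + (−1)^9/9!) = 133496.
P = 133496/362880 = 16687/45360 ≈ 0.368.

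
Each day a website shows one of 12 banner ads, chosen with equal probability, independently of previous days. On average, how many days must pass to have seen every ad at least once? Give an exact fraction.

After i distinct types are collected, each trial gives a new one with probability (12−i)/12, so the expected wait for the next new type is 12/(12−i).
E = 12/12 + 12/11 + 12/10 + 12/9 + 12/8 + 12/7 + 12/6 + 12/5 + 12/4 + 12/3 + 12/2 + 12/1 = 86021/2310.

86021/2310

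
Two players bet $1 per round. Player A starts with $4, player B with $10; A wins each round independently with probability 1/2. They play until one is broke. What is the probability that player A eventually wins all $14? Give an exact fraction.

2/7

With a fair step, P(i) = ½P(i−1) + ½P(i+1) with P(0)=0, P(14)=1 has the linear solution P(i) = i/14.
P(4) = 4/14 = 2/7.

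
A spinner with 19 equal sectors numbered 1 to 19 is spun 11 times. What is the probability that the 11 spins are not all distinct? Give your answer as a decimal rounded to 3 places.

P(all 11 different) = 19/19 · 18/19 · ··· · 9/19 ≈ 0.026.
P(at least two equal) = 1 − 0.026 = 0.974.

0.974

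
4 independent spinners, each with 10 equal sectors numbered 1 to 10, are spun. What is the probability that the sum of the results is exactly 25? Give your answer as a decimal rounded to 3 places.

0.059

There are 10^4 = 10000 equally likely outcomes.
The number of ordered 4-tuples from {1,…,10} summing to 25 is 592.
P(sum = 25) = 592/10000 = 37/625 ≈ 0.059.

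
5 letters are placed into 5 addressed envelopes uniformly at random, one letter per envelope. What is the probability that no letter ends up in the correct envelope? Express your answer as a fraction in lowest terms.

This is the derangement probability: permutations of 5 with no fixed point.
D(5) = 5! · (1 − 1/1! + 1/2! − ··· + (−1)^5/5!) = 44.
P = 44/120 = 11/30.

11/30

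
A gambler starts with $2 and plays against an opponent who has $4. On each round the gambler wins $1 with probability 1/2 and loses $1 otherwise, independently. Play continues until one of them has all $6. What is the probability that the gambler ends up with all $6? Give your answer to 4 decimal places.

0.3333

With a fair step, P(i) = ½P(i−1) + ½P(i+1) with P(0)=0, P(6)=1 has the linear solution P(i) = i/6.
P(2) = 2/6 = 1/3 ≈ 0.3333.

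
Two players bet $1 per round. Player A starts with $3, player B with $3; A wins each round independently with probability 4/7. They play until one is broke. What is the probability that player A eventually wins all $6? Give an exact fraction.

64/91

Let r = q/p = (3/7)/(4/7) = 3/4. The recurrence P(i) = p·P(i+1) + q·P(i−1) with P(0)=0, P(6)=1 gives P(i) = (1 − r^i)/(1 − r^6).
P(3) = (1 − (3/4)^3) / (1 − (3/4)^6) = 64/91.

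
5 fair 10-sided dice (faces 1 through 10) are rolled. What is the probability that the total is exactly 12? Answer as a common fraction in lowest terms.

33/10000

There are 10^5 = 100000 equally likely outcomes.
The number of ordered 5-tuples from {1,…,10} summing to 12 is 330.
P(sum = 12) = 330/100000 = 33/10000.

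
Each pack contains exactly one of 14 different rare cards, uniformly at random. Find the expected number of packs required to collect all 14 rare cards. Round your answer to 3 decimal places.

After i distinct types are collected, each trial gives a new one with probability (14−i)/14, so the expected wait for the next new type is 14/(14−i).
E = 14/14 + 14/13 + 14/12 + 14/11 + 14/10 + 14/9 + 14/8 + 14/7 + 14/6 + 14/5 + 14/4 + 14/3 + 14/2 + 14/1 = 1171733/25740 ≈ 45.522.

45.522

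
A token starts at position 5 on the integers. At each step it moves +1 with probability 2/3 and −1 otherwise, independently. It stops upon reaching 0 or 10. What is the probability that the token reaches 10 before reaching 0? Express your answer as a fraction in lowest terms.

Let r = q/p = (1/3)/(2/3) = 1/2. The recurrence P(i) = p·P(i+1) + q·P(i−1) with P(0)=0, P(10)=1 gives P(i) = (1 − r^i)/(1 − r^10).
P(5) = (1 − (1/2)^5) / (1 − (1/2)^10) = 32/33.

32/33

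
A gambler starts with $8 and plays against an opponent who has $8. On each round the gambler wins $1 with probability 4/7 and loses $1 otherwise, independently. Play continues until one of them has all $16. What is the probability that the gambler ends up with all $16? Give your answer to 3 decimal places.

Let r = q/p = (3/7)/(4/7) = 3/4. The recurrence P(i) = p·P(i+1) + q·P(i−1) with P(0)=0, P(16)=1 gives P(i) = (1 − r^i)/(1 − r^16).
P(8) = (1 − (3/4)^8) / (1 − (3/4)^16) = 65536/72097 ≈ 0.909.

0.909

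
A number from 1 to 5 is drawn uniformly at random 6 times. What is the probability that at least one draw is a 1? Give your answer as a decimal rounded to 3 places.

P(no draw is a 1) = (4/5)^6 ≈ 0.262.
P(at least one) = 1 − 0.262 = 0.738.

0.738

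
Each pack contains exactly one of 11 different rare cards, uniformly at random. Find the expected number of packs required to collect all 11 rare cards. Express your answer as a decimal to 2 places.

33.22

After i distinct types are collected, each trial gives a new one with probability (11−i)/11, so the expected wait for the next new type is 11/(11−i).
E = 11/11 + 11/10 + 11/9 + 11/8 + 11/7 + 11/6 + 11/5 + 11/4 + 11/3 + 11/2 + 11/1 = 83711/2520 ≈ 33.22.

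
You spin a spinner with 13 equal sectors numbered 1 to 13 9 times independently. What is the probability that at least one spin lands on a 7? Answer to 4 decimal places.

P(no spin lands on a 7) = (12/13)^9 ≈ 0.4866.
P(at least one) = 1 − 0.4866 = 0.5134.

0.5134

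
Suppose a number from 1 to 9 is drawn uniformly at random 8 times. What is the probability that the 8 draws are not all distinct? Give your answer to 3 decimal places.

P(all 8 different) = 9/9 · 8/9 · ··· · 2/9 ≈ 0.008.
P(at least two equal) = 1 − 0.008 = 0.992.

0.992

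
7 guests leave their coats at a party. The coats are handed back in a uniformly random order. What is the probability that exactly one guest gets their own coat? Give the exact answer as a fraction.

Choose which one is fixed: C(7,1) = 7 ways.
The remaining 6 must have no fixed point: D(6) = 265.
P = 7·265/5040 = 53/144.

53/144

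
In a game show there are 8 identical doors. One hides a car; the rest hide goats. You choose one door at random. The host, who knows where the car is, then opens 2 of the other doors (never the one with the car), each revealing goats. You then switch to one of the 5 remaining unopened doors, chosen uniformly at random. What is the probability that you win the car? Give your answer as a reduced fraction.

Your original door holds the car with probability 1/8, so the other 7 collectively hold it with probability 7/8.
The host can always find 2 empty doors to open, so the reveals don't change that 7/8; it is now spread over the 5 remaining unopened doors.
P(win by switching) = (7/8) · (1/5) = 7/40.

7/40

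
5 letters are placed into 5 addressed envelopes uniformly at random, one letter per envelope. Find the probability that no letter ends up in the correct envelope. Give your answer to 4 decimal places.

This is the derangement probability: permutations of 5 with no fixed point.
D(5) = 5! · (1 − 1/1! + 1/2! − ··· + (−1)^5/5!) = 44.
P = 44/120 = 11/30 ≈ 0.3667.

0.3667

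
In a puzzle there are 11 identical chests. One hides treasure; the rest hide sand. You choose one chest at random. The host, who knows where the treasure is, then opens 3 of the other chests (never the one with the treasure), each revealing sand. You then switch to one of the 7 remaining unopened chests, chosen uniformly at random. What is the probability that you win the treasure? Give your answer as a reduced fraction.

Your original chest holds the treasure with probability 1/11, so the other 10 collectively hold it with probability 10/11.
The host can always find 3 empty chests to open, so the reveals don't change that 10/11; it is now spread over the 7 remaining unopened chests.
P(win by switching) = (10/11) · (1/7) = 10/77.

10/77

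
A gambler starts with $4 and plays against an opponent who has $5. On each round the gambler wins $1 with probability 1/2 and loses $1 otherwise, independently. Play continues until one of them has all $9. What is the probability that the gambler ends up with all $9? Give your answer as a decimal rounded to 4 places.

With a fair step, P(i) = ½P(i−1) + ½P(i+1) with P(0)=0, P(9)=1 has the linear solution P(i) = i/9.
P(4) = 4/9 ≈ 0.4444.

0.4444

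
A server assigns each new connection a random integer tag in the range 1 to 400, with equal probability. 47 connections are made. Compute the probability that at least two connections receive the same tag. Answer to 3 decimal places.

0.940

It's easier to compute the probability that all 47 are distinct.
P(all distinct) = 400/400 · 399/400 · ··· · 354/400 ≈ 0.060.
So the probability of at least one match is 1 − 0.060 = 0.940.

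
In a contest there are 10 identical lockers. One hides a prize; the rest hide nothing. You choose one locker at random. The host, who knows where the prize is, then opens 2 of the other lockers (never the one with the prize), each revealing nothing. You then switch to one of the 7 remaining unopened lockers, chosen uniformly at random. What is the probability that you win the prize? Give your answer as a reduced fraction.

9/70

Your original locker holds the prize with probability 1/10, so the other 9 collectively hold it with probability 9/10.
The host can always find 2 empty lockers to open, so the reveals don't change that 9/10; it is now spread over the 7 remaining unopened lockers.
P(win by switching) = (9/10) · (1/7) = 9/70.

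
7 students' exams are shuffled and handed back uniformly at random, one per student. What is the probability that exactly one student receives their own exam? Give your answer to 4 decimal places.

0.3681

Choose which one is fixed: C(7,1) = 7 ways.
The remaining 6 must have no fixed point: D(6) = 265.
P = 7·265/5040 = 53/144 ≈ 0.3681.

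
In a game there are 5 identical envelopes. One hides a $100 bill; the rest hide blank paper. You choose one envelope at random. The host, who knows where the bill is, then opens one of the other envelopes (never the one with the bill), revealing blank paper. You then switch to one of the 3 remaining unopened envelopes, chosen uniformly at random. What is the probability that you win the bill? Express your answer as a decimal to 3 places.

0.267

Your original envelope holds the bill with probability 1/5, so the other 4 collectively hold it with probability 4/5.
The host can always find an empty envelope to open, so this doesn't change that 4/5; it is now spread over the 3 remaining unopened envelopes.
P(win by switching) = (4/5) · (1/3) = 4/15 ≈ 0.267.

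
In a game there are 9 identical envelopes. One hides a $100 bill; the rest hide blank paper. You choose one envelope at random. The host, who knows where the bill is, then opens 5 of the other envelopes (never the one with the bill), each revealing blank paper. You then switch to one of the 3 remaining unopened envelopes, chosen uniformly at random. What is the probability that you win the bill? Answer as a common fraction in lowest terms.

Your original envelope holds the bill with probability 1/9, so the other 8 collectively hold it with probability 8/9.
The host can always find 5 empty envelopes to open, so the reveals don't change that 8/9; it is now spread over the 3 remaining unopened envelopes.
P(win by switching) = (8/9) · (1/3) = 8/27.

8/27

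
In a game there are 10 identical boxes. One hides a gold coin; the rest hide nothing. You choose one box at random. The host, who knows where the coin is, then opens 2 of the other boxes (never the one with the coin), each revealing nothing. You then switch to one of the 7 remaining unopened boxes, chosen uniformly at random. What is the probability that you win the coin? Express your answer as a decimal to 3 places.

Your original box holds the coin with probability 1/10, so the other 9 collectively hold it with probability 9/10.
The host can always find 2 empty boxes to open, so the reveals don't change that 9/10; it is now spread over the 7 remaining unopened boxes.
P(win by switching) = (9/10) · (1/7) = 9/70 ≈ 0.129.

0.129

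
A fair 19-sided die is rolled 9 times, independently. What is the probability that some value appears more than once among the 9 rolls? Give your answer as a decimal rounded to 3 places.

0.896

P(all 9 different) = 19/19 · 18/19 · ··· · 11/19 ≈ 0.104.
P(at least two equal) = 1 − 0.104 = 0.896.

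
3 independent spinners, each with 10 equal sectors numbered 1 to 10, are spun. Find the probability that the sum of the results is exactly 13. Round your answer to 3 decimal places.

There are 10^3 = 1000 equally likely outcomes.
The number of ordered 3-tuples from {1,…,10} summing to 13 is 63.
P(sum = 13) = 63/1000 ≈ 0.063.

0.063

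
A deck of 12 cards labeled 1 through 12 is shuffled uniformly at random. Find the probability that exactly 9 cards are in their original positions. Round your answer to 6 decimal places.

Choose which 9 of the 12 are fixed: C(12,9) = 220 ways.
The remaining 3 must have no fixed point: D(3) = 2.
P = 220·2/479001600 = 1/1088640 ≈ 0.000001.

0.000001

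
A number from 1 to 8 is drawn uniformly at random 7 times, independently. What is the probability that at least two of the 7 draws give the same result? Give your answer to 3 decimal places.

0.981

P(all 7 different) = 8/8 · 7/8 · ··· · 2/8 ≈ 0.019.
P(at least two equal) = 1 − 0.019 = 0.981.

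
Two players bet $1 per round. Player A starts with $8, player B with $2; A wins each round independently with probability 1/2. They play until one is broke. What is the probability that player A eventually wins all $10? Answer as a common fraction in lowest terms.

4/5

With a fair step, P(i) = ½P(i−1) + ½P(i+1) with P(0)=0, P(10)=1 has the linear solution P(i) = i/10.
P(8) = 8/10 = 4/5.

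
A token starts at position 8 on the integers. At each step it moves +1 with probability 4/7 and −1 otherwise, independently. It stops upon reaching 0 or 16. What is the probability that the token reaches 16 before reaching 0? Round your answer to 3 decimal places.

0.909

Let r = q/p = (3/7)/(4/7) = 3/4. The recurrence P(i) = p·P(i+1) + q·P(i−1) with P(0)=0, P(16)=1 gives P(i) = (1 − r^i)/(1 − r^16).
P(8) = (1 − (3/4)^8) / (1 − (3/4)^16) = 65536/72097 ≈ 0.909.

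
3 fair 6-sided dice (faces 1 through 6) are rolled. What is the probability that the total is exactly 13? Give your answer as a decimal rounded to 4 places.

0.0972

There are 6^3 = 216 equally likely outcomes.
The number of ordered 3-tuples from {1,…,6} summing to 13 is 21.
P(sum = 13) = 21/216 = 7/72 ≈ 0.0972.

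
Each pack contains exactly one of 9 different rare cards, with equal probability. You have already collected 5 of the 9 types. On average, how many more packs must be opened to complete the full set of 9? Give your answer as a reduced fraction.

Starting from 5 distinct types, each trial gives a new one with probability (9−i)/9 when i types are held, so the wait for the next new type is 9/(9−i).
E = 9/4 + 9/3 + 9/2 + 9/1 = 75/4.

75/4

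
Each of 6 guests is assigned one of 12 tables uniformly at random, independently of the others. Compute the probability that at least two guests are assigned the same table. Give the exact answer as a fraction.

1343/1728

It's easier to compute the probability that all 6 are distinct.
P(all distinct) = 12/12 · 11/12 · ··· · 7/12 = 385/1728.
So the probability of at least one match is 1 − 385/1728 = 1343/1728.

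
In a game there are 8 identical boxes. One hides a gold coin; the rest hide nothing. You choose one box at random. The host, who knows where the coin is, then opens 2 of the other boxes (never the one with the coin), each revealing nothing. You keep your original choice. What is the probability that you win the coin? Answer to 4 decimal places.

The host can always open 2 empty boxes regardless of your choice, so the reveals give no information about your original box.
P(win by staying) = 1/8 ≈ 0.1250.

0.1250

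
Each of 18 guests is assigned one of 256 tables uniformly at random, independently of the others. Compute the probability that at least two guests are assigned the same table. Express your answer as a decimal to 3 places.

0.458

It's easier to compute the probability that all 18 are distinct.
P(all distinct) = 256/256 · 255/256 · ··· · 239/256 ≈ 0.542.
So the probability of at least one match is 1 − 0.542 = 0.458.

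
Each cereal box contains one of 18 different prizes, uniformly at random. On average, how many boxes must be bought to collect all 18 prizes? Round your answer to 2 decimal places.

After i distinct types are collected, each trial gives a new one with probability (18−i)/18, so the expected wait for the next new type is 18/(18−i).
E = 18/18 + 18/17 + 18/16 + 18/15 + 18/14 + 18/13 + 18/12 + 18/11 + 18/10 + 18/9 + 18/8 + 18/7 + 18/6 + 18/5 + 18/4 + 18/3 + 18/2 + 18/1 = 42822903/680680 ≈ 62.91.

62.91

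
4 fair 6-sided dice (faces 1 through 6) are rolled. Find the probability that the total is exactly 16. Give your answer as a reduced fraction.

125/1296

There are 6^4 = 1296 equally likely outcomes.
The number of ordered 4-tuples from {1,…,6} summing to 16 is 125.
P(sum = 16) = 125/1296.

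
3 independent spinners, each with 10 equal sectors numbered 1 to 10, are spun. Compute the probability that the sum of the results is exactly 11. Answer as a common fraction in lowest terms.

9/200

There are 10^3 = 1000 equally likely outcomes.
The number of ordered 3-tuples from {1,…,10} summing to 11 is 45.
P(sum = 11) = 45/1000 = 9/200.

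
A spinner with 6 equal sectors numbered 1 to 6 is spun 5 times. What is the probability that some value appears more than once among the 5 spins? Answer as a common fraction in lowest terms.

P(all 5 different) = 6/6 · 5/6 · ··· · 2/6 = 5/54.
P(at least two equal) = 1 − 5/54 = 49/54.

49/54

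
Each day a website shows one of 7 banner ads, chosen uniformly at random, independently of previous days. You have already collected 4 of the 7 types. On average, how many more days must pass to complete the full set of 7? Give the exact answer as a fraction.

Starting from 4 distinct types, each trial gives a new one with probability (7−i)/7 when i types are held, so the wait for the next new type is 7/(7−i).
E = 7/3 + 7/2 + 7/1 = 77/6.

77/6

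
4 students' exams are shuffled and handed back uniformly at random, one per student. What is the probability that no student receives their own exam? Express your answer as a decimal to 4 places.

This is the derangement probability: permutations of 4 with no fixed point.
D(4) = 4! · (1 − 1/1! + 1/2! − ··· + (−1)^4/4!) = 9.
P = 9/24 = 3/8 ≈ 0.3750.

0.3750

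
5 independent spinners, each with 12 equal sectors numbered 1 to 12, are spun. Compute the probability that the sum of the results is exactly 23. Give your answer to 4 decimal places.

0.0252

There are 12^5 = 248832 equally likely outcomes.
The number of ordered 5-tuples from {1,…,12} summing to 23 is 6265.
P(sum = 23) = 6265/248832 ≈ 0.0252.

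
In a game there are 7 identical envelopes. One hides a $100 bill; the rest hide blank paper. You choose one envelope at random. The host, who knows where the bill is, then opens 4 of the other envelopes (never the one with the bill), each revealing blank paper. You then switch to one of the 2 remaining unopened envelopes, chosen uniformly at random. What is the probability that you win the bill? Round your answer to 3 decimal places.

Your original envelope holds the bill with probability 1/7, so the other 6 collectively hold it with probability 6/7.
The host can always find 4 empty envelopes to open, so the reveals don't change that 6/7; it is now spread over the 2 remaining unopened envelopes.
P(win by switching) = (6/7) · (1/2) = 3/7 ≈ 0.429.

0.429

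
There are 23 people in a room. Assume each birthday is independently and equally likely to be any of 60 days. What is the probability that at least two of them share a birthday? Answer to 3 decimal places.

It's easier to compute the probability that all 23 are distinct.
P(all distinct) = 60/60 · 59/60 · ··· · 38/60 ≈ 0.008.
So the probability of at least one match is 1 − 0.008 = 0.992.

0.992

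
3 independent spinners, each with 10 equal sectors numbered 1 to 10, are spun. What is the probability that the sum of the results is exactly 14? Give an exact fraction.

69/1000

There are 10^3 = 1000 equally likely outcomes.
The number of ordered 3-tuples from {1,…,10} summing to 14 is 69.
P(sum = 14) = 69/1000.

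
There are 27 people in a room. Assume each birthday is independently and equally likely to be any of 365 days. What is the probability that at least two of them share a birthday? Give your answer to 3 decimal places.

It's easier to compute the probability that all 27 are distinct.
P(all distinct) = 365/365 · 364/365 · ··· · 339/365 ≈ 0.373.
So the probability of at least one match is 1 − 0.373 = 0.627.

0.627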